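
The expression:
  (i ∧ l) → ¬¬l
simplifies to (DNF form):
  True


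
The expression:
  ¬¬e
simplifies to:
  e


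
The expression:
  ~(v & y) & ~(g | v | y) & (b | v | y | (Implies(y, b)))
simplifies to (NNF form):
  ~g & ~v & ~y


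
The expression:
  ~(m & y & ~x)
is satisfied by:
  {x: True, m: False, y: False}
  {m: False, y: False, x: False}
  {x: True, y: True, m: False}
  {y: True, m: False, x: False}
  {x: True, m: True, y: False}
  {m: True, x: False, y: False}
  {x: True, y: True, m: True}


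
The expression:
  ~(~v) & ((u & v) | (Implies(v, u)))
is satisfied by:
  {u: True, v: True}


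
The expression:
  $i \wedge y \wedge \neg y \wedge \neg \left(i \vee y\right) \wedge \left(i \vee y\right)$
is never true.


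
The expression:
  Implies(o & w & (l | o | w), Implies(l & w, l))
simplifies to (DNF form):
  True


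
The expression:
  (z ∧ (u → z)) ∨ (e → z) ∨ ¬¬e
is always true.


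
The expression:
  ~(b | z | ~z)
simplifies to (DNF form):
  False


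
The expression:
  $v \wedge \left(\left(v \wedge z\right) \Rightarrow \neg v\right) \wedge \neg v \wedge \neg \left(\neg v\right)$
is never true.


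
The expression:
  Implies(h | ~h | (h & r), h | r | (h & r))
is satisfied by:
  {r: True, h: True}
  {r: True, h: False}
  {h: True, r: False}


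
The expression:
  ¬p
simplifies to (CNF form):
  ¬p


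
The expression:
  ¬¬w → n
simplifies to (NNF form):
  n ∨ ¬w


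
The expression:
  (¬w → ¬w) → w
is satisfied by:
  {w: True}


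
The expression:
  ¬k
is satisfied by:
  {k: False}


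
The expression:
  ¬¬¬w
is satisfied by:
  {w: False}


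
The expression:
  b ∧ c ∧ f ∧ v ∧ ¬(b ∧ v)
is never true.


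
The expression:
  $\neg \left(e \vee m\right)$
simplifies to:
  $\neg e \wedge \neg m$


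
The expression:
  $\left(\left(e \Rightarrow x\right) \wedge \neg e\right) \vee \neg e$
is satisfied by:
  {e: False}


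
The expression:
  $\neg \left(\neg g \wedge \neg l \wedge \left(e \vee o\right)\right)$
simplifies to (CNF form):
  $\left(g \vee l \vee \neg e\right) \wedge \left(g \vee l \vee \neg o\right)$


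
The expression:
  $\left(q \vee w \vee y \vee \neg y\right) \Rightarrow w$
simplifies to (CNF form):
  $w$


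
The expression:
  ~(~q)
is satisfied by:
  {q: True}


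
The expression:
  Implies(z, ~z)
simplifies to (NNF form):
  ~z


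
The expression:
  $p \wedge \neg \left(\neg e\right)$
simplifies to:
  $e \wedge p$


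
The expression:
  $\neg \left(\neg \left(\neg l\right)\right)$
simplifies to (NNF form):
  $\neg l$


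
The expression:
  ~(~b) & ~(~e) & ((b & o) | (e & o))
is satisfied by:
  {e: True, b: True, o: True}


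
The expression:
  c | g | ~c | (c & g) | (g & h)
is always true.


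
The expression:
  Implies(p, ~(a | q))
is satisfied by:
  {q: False, p: False, a: False}
  {a: True, q: False, p: False}
  {q: True, a: False, p: False}
  {a: True, q: True, p: False}
  {p: True, a: False, q: False}


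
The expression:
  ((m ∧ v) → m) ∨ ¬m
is always true.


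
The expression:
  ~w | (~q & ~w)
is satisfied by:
  {w: False}


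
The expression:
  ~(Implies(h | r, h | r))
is never true.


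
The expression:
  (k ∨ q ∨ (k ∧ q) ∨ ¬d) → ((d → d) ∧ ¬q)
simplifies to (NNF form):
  ¬q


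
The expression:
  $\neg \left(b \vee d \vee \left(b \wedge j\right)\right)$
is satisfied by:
  {d: False, b: False}


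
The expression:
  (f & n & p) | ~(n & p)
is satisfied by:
  {f: True, p: False, n: False}
  {f: False, p: False, n: False}
  {n: True, f: True, p: False}
  {n: True, f: False, p: False}
  {p: True, f: True, n: False}
  {p: True, f: False, n: False}
  {p: True, n: True, f: True}


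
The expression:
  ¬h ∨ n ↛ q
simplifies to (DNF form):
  (n ∧ ¬q) ∨ ¬h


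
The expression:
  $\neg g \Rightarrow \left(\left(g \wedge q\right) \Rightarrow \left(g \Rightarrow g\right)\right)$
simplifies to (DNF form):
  $\text{True}$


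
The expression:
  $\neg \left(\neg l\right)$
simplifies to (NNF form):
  $l$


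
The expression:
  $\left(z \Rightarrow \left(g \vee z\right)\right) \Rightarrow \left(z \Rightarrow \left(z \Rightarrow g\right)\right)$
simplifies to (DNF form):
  $g \vee \neg z$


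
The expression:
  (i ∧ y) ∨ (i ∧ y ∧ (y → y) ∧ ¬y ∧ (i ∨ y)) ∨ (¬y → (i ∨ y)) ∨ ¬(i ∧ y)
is always true.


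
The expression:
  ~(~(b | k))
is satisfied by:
  {b: True, k: True}
  {b: True, k: False}
  {k: True, b: False}


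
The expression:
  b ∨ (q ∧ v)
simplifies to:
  b ∨ (q ∧ v)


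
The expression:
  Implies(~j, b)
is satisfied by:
  {b: True, j: True}
  {b: True, j: False}
  {j: True, b: False}


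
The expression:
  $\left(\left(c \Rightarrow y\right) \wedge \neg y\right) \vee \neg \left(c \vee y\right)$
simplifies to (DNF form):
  $\neg c \wedge \neg y$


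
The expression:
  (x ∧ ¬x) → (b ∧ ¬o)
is always true.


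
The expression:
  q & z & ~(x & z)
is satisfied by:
  {z: True, q: True, x: False}


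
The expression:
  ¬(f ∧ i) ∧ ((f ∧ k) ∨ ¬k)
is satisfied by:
  {f: False, k: False, i: False}
  {i: True, f: False, k: False}
  {f: True, i: False, k: False}
  {k: True, f: True, i: False}


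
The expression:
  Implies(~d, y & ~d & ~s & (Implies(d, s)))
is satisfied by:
  {d: True, y: True, s: False}
  {d: True, y: False, s: False}
  {d: True, s: True, y: True}
  {d: True, s: True, y: False}
  {y: True, s: False, d: False}


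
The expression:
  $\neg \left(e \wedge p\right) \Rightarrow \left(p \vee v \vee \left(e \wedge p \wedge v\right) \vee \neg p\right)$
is always true.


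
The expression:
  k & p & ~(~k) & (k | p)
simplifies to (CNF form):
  k & p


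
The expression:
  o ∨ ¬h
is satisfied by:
  {o: True, h: False}
  {h: False, o: False}
  {h: True, o: True}


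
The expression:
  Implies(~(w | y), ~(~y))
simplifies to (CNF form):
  w | y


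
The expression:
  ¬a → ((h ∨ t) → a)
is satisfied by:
  {a: True, t: False, h: False}
  {a: True, h: True, t: False}
  {a: True, t: True, h: False}
  {a: True, h: True, t: True}
  {h: False, t: False, a: False}


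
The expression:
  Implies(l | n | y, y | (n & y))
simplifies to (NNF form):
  y | (~l & ~n)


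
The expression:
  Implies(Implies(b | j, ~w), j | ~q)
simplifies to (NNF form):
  j | ~q | (b & w)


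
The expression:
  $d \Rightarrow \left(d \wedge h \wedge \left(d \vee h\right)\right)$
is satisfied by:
  {h: True, d: False}
  {d: False, h: False}
  {d: True, h: True}


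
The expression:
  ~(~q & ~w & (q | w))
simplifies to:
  True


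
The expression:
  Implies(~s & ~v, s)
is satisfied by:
  {v: True, s: True}
  {v: True, s: False}
  {s: True, v: False}


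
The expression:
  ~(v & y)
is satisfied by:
  {v: False, y: False}
  {y: True, v: False}
  {v: True, y: False}


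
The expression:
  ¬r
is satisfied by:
  {r: False}


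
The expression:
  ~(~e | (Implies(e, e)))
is never true.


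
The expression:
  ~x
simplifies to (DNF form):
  ~x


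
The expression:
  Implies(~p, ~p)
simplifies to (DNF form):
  True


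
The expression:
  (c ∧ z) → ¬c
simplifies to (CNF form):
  ¬c ∨ ¬z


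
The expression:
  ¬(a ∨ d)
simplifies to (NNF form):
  ¬a ∧ ¬d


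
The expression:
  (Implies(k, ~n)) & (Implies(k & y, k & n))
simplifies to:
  ~k | (~n & ~y)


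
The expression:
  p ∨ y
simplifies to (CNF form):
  p ∨ y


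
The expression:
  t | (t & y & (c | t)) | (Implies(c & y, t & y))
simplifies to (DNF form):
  t | ~c | ~y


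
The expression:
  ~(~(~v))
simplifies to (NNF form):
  ~v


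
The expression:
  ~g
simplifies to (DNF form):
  ~g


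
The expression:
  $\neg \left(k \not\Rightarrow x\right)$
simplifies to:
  $x \vee \neg k$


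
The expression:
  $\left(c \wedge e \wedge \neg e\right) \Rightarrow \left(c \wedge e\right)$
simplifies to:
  $\text{True}$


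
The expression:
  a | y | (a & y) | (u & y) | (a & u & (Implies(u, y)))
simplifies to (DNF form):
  a | y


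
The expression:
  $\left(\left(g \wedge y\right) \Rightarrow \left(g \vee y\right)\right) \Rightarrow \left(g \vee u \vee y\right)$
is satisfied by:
  {y: True, g: True, u: True}
  {y: True, g: True, u: False}
  {y: True, u: True, g: False}
  {y: True, u: False, g: False}
  {g: True, u: True, y: False}
  {g: True, u: False, y: False}
  {u: True, g: False, y: False}


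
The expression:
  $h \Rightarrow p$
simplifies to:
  $p \vee \neg h$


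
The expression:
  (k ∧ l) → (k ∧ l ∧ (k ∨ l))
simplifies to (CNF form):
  True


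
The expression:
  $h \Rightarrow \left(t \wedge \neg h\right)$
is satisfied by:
  {h: False}


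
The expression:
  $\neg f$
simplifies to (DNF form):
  $\neg f$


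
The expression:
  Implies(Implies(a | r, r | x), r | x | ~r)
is always true.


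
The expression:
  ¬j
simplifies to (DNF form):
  ¬j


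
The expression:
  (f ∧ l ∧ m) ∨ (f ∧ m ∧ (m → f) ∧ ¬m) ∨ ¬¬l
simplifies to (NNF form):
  l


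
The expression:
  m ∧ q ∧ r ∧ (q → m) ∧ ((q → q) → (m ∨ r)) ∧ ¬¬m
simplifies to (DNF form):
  m ∧ q ∧ r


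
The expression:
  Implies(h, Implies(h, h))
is always true.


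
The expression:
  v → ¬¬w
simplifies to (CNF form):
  w ∨ ¬v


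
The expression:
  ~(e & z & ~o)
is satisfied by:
  {o: True, e: False, z: False}
  {e: False, z: False, o: False}
  {o: True, z: True, e: False}
  {z: True, e: False, o: False}
  {o: True, e: True, z: False}
  {e: True, o: False, z: False}
  {o: True, z: True, e: True}


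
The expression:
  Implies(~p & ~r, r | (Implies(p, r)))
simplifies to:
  True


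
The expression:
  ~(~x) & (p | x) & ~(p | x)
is never true.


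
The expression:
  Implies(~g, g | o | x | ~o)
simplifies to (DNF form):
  True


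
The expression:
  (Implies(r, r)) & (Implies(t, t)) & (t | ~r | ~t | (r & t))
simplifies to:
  True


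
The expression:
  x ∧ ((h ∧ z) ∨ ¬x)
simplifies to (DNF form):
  h ∧ x ∧ z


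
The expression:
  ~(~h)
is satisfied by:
  {h: True}


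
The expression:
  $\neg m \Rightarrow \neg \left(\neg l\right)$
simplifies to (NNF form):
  $l \vee m$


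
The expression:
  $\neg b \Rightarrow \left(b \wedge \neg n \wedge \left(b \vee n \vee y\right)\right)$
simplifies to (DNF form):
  $b$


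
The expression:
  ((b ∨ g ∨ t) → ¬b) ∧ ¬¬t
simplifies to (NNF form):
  t ∧ ¬b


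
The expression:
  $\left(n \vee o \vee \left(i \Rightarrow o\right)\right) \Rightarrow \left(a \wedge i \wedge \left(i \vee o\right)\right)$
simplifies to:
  $i \wedge \left(a \vee \neg n\right) \wedge \left(a \vee \neg o\right)$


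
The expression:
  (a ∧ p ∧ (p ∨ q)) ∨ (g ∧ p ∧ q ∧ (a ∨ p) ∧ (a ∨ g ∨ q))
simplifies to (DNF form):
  (a ∧ p) ∨ (a ∧ g ∧ p) ∨ (a ∧ p ∧ q) ∨ (g ∧ p ∧ q)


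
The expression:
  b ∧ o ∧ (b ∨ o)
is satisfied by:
  {b: True, o: True}


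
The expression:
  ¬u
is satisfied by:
  {u: False}


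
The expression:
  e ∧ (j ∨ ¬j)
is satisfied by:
  {e: True}


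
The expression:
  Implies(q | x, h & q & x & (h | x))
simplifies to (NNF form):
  (h | ~x) & (q | ~x) & (x | ~q)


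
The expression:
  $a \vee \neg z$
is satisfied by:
  {a: True, z: False}
  {z: False, a: False}
  {z: True, a: True}


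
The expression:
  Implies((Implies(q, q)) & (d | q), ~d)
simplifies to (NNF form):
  ~d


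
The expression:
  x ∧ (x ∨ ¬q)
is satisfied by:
  {x: True}


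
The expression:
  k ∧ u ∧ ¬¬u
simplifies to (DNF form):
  k ∧ u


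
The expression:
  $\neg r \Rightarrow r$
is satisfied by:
  {r: True}


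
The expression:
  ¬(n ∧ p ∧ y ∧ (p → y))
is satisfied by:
  {p: False, y: False, n: False}
  {n: True, p: False, y: False}
  {y: True, p: False, n: False}
  {n: True, y: True, p: False}
  {p: True, n: False, y: False}
  {n: True, p: True, y: False}
  {y: True, p: True, n: False}


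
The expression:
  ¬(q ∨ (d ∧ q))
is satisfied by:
  {q: False}


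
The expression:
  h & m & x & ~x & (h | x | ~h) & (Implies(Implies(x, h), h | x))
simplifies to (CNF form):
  False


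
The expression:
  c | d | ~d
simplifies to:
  True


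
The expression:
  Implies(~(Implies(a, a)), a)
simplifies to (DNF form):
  True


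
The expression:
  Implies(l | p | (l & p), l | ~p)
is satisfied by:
  {l: True, p: False}
  {p: False, l: False}
  {p: True, l: True}


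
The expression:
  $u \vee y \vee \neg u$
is always true.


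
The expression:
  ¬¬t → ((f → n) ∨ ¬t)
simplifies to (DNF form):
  n ∨ ¬f ∨ ¬t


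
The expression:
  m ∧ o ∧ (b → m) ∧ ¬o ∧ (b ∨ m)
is never true.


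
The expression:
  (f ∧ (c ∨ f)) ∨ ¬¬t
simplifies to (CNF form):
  f ∨ t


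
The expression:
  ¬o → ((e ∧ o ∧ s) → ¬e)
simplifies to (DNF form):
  True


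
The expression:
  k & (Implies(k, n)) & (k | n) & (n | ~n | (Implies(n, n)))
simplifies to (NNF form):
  k & n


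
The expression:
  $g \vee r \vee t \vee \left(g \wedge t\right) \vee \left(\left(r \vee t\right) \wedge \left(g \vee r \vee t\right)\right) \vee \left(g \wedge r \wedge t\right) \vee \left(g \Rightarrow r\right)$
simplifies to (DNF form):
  $\text{True}$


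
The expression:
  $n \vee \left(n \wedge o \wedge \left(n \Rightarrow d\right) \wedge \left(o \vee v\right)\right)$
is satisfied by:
  {n: True}


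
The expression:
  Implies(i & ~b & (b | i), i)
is always true.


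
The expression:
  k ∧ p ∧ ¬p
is never true.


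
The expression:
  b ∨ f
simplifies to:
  b ∨ f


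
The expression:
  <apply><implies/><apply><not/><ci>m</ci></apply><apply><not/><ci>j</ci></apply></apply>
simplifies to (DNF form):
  <apply><or/><ci>m</ci><apply><not/><ci>j</ci></apply></apply>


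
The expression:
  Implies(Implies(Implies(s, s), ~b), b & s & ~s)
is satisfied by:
  {b: True}


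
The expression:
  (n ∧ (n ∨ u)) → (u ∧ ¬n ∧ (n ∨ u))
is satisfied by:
  {n: False}


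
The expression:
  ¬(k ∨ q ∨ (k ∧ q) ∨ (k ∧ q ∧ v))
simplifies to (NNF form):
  ¬k ∧ ¬q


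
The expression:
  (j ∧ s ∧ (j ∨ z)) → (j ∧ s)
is always true.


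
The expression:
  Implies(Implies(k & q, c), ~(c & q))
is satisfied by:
  {c: False, q: False}
  {q: True, c: False}
  {c: True, q: False}


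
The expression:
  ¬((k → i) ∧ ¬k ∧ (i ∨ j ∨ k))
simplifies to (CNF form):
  (k ∨ ¬i) ∧ (k ∨ ¬j)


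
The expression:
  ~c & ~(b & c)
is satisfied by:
  {c: False}


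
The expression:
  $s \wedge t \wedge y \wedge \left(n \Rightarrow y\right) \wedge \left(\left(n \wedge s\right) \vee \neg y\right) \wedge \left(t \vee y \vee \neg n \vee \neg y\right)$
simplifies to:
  $n \wedge s \wedge t \wedge y$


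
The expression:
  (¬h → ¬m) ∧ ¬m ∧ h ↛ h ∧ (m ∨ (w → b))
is never true.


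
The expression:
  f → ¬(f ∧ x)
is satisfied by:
  {x: False, f: False}
  {f: True, x: False}
  {x: True, f: False}


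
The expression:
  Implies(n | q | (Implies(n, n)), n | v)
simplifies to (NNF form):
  n | v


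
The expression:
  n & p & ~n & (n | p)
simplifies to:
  False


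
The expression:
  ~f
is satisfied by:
  {f: False}


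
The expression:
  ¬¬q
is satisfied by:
  {q: True}


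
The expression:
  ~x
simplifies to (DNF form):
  ~x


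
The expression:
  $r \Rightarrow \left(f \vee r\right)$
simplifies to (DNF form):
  $\text{True}$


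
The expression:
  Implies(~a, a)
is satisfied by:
  {a: True}


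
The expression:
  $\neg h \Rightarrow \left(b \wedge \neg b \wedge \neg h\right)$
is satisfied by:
  {h: True}


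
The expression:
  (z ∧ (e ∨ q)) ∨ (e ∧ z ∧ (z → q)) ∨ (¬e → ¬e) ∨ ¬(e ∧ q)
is always true.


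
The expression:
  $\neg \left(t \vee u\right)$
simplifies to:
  $\neg t \wedge \neg u$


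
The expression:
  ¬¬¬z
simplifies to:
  ¬z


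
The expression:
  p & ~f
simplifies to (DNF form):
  p & ~f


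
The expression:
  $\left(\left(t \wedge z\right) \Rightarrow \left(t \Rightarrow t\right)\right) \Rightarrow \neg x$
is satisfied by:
  {x: False}


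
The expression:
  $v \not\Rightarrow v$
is never true.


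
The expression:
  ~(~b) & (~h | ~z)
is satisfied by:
  {b: True, h: False, z: False}
  {b: True, z: True, h: False}
  {b: True, h: True, z: False}


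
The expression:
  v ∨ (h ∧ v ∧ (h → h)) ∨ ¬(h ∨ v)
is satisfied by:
  {v: True, h: False}
  {h: False, v: False}
  {h: True, v: True}


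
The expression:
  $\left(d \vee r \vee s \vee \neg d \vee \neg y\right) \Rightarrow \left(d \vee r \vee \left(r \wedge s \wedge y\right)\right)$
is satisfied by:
  {r: True, d: True}
  {r: True, d: False}
  {d: True, r: False}


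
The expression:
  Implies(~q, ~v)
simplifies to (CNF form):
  q | ~v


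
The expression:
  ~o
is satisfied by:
  {o: False}


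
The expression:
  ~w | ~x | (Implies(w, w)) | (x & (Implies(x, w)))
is always true.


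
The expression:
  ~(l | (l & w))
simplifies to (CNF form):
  ~l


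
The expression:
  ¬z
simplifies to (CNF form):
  ¬z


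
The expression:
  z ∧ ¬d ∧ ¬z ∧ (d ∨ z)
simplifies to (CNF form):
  False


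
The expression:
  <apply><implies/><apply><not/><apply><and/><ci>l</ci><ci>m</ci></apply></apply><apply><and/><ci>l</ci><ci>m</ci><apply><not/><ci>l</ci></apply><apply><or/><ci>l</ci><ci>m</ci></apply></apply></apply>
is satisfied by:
  {m: True, l: True}


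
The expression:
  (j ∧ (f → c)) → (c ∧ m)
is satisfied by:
  {f: True, m: True, j: False, c: False}
  {f: True, m: False, j: False, c: False}
  {m: True, c: False, f: False, j: False}
  {c: False, m: False, f: False, j: False}
  {c: True, f: True, m: True, j: False}
  {c: True, f: True, m: False, j: False}
  {c: True, m: True, f: False, j: False}
  {c: True, m: False, f: False, j: False}
  {j: True, f: True, m: True, c: False}
  {j: True, f: True, m: False, c: False}
  {j: True, c: True, f: True, m: True}
  {j: True, c: True, m: True, f: False}


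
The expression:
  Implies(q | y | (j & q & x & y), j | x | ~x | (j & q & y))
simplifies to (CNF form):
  True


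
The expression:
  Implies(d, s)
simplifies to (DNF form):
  s | ~d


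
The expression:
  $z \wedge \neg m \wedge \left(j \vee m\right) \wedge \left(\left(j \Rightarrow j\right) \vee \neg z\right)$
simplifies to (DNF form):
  $j \wedge z \wedge \neg m$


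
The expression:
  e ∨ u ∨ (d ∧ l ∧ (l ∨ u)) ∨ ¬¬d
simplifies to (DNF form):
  d ∨ e ∨ u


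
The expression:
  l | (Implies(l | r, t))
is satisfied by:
  {t: True, l: True, r: False}
  {t: True, l: False, r: False}
  {l: True, t: False, r: False}
  {t: False, l: False, r: False}
  {r: True, t: True, l: True}
  {r: True, t: True, l: False}
  {r: True, l: True, t: False}


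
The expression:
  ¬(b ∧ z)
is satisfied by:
  {z: False, b: False}
  {b: True, z: False}
  {z: True, b: False}


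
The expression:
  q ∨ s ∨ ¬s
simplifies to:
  True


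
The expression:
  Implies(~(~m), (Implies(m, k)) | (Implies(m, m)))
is always true.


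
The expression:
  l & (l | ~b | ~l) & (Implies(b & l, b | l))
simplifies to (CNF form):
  l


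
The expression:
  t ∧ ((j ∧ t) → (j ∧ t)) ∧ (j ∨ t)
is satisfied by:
  {t: True}


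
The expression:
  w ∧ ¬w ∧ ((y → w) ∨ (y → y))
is never true.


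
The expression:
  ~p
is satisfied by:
  {p: False}


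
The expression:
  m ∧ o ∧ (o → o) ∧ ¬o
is never true.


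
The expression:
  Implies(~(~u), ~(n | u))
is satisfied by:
  {u: False}


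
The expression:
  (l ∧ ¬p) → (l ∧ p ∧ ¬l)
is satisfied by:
  {p: True, l: False}
  {l: False, p: False}
  {l: True, p: True}


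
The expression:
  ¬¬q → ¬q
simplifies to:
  ¬q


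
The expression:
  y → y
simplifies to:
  True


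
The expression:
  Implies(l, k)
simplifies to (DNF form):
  k | ~l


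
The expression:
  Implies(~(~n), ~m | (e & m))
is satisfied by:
  {e: True, m: False, n: False}
  {m: False, n: False, e: False}
  {n: True, e: True, m: False}
  {n: True, m: False, e: False}
  {e: True, m: True, n: False}
  {m: True, e: False, n: False}
  {n: True, m: True, e: True}


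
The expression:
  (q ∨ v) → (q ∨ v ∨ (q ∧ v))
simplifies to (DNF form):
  True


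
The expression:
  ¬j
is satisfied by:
  {j: False}


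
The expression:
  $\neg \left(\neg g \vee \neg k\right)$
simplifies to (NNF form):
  $g \wedge k$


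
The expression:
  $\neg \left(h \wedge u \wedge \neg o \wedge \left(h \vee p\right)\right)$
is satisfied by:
  {o: True, h: False, u: False}
  {h: False, u: False, o: False}
  {o: True, u: True, h: False}
  {u: True, h: False, o: False}
  {o: True, h: True, u: False}
  {h: True, o: False, u: False}
  {o: True, u: True, h: True}


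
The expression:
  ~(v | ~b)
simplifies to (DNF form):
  b & ~v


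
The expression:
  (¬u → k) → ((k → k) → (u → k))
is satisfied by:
  {k: True, u: False}
  {u: False, k: False}
  {u: True, k: True}


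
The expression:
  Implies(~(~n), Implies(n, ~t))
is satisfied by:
  {t: False, n: False}
  {n: True, t: False}
  {t: True, n: False}


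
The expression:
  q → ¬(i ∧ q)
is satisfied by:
  {q: False, i: False}
  {i: True, q: False}
  {q: True, i: False}


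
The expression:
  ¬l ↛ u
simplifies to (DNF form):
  u ∨ ¬l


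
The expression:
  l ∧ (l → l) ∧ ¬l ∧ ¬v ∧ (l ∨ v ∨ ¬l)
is never true.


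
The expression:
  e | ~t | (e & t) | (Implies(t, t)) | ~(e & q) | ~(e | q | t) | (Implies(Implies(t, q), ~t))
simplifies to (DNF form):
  True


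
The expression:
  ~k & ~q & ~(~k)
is never true.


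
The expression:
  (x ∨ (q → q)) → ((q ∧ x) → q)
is always true.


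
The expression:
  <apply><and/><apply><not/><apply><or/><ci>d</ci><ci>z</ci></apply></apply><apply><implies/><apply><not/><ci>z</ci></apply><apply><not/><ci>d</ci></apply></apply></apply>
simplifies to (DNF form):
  <apply><and/><apply><not/><ci>d</ci></apply><apply><not/><ci>z</ci></apply></apply>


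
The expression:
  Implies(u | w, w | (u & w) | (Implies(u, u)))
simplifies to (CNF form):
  True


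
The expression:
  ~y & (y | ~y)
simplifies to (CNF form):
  ~y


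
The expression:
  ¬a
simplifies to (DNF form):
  ¬a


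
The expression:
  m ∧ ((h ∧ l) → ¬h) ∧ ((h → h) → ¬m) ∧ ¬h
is never true.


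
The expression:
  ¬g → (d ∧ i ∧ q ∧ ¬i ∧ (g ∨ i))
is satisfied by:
  {g: True}


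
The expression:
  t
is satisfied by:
  {t: True}


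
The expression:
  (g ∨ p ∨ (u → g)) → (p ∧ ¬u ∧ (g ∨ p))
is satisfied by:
  {p: True, g: False, u: False}
  {p: True, g: True, u: False}
  {u: True, g: False, p: False}


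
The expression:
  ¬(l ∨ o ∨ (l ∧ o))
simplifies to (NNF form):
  ¬l ∧ ¬o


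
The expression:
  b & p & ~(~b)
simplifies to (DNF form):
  b & p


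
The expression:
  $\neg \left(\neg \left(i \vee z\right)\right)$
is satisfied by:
  {i: True, z: True}
  {i: True, z: False}
  {z: True, i: False}


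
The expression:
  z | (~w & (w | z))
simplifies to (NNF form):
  z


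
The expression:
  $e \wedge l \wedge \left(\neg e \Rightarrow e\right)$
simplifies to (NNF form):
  $e \wedge l$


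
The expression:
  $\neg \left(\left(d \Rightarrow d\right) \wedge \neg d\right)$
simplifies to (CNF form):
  $d$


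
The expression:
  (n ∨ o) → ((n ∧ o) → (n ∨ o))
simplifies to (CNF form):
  True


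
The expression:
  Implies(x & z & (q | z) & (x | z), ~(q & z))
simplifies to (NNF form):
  ~q | ~x | ~z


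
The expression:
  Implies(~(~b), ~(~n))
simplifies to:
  n | ~b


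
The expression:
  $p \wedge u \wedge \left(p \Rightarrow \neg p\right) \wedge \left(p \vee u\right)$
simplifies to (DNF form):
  $\text{False}$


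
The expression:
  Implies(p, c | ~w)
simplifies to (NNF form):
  c | ~p | ~w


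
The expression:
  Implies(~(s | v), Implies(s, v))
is always true.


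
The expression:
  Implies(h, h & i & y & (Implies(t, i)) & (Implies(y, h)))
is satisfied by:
  {y: True, i: True, h: False}
  {y: True, i: False, h: False}
  {i: True, y: False, h: False}
  {y: False, i: False, h: False}
  {y: True, h: True, i: True}


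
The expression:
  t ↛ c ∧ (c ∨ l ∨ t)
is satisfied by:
  {t: True, c: False}


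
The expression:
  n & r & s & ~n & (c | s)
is never true.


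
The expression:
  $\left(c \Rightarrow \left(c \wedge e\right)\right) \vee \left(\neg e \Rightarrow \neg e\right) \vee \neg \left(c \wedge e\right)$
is always true.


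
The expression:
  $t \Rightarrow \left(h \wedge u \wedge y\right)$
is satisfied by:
  {h: True, y: True, u: True, t: False}
  {h: True, y: True, u: False, t: False}
  {h: True, u: True, y: False, t: False}
  {h: True, u: False, y: False, t: False}
  {y: True, u: True, h: False, t: False}
  {y: True, u: False, h: False, t: False}
  {u: True, h: False, y: False, t: False}
  {u: False, h: False, y: False, t: False}
  {t: True, h: True, y: True, u: True}


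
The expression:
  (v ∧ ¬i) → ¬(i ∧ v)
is always true.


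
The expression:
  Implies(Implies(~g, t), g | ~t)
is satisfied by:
  {g: True, t: False}
  {t: False, g: False}
  {t: True, g: True}


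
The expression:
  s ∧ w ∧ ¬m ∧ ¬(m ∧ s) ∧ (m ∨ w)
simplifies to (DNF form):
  s ∧ w ∧ ¬m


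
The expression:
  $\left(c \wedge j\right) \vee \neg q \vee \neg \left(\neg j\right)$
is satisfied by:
  {j: True, q: False}
  {q: False, j: False}
  {q: True, j: True}


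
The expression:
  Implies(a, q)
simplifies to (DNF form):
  q | ~a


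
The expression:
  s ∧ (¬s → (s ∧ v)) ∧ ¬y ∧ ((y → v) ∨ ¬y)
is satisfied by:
  {s: True, y: False}


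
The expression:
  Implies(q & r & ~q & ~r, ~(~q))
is always true.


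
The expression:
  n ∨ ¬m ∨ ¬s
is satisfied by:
  {n: True, s: False, m: False}
  {s: False, m: False, n: False}
  {n: True, m: True, s: False}
  {m: True, s: False, n: False}
  {n: True, s: True, m: False}
  {s: True, n: False, m: False}
  {n: True, m: True, s: True}


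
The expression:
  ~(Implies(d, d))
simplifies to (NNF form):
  False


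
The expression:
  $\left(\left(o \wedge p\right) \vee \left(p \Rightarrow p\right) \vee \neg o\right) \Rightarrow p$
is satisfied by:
  {p: True}


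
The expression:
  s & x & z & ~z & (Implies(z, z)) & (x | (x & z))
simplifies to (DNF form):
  False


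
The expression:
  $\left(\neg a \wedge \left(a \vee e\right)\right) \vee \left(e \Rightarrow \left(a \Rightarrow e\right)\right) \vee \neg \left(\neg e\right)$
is always true.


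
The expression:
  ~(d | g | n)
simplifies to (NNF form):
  ~d & ~g & ~n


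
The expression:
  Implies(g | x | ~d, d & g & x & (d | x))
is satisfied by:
  {d: True, g: False, x: False}
  {x: True, g: True, d: True}


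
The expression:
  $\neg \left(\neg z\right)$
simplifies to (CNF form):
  $z$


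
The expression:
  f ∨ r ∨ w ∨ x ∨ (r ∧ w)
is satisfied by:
  {r: True, x: True, w: True, f: True}
  {r: True, x: True, w: True, f: False}
  {r: True, x: True, f: True, w: False}
  {r: True, x: True, f: False, w: False}
  {r: True, w: True, f: True, x: False}
  {r: True, w: True, f: False, x: False}
  {r: True, w: False, f: True, x: False}
  {r: True, w: False, f: False, x: False}
  {x: True, w: True, f: True, r: False}
  {x: True, w: True, f: False, r: False}
  {x: True, f: True, w: False, r: False}
  {x: True, f: False, w: False, r: False}
  {w: True, f: True, x: False, r: False}
  {w: True, x: False, f: False, r: False}
  {f: True, x: False, w: False, r: False}


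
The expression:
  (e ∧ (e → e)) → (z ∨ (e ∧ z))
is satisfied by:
  {z: True, e: False}
  {e: False, z: False}
  {e: True, z: True}


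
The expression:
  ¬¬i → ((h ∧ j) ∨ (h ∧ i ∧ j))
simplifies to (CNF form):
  (h ∨ ¬i) ∧ (j ∨ ¬i)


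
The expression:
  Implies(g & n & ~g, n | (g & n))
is always true.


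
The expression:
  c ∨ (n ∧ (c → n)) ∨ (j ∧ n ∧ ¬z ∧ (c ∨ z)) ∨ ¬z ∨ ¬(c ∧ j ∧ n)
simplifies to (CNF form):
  True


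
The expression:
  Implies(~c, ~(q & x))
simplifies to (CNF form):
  c | ~q | ~x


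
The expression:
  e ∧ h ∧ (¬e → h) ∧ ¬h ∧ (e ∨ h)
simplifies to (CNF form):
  False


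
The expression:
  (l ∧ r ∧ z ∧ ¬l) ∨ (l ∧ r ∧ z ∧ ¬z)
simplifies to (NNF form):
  False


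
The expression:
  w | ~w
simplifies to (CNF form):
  True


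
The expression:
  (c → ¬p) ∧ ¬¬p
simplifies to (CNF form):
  p ∧ ¬c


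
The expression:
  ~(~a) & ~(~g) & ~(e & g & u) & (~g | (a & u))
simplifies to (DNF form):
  a & g & u & ~e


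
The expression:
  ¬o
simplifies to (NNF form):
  ¬o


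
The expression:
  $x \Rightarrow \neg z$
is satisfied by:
  {z: False, x: False}
  {x: True, z: False}
  {z: True, x: False}


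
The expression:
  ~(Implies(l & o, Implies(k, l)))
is never true.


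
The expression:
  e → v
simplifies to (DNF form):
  v ∨ ¬e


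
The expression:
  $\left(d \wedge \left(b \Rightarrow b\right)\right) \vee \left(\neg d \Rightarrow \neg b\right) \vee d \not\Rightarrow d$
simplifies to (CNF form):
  $d \vee \neg b$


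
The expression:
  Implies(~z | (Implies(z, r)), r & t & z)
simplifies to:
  z & (t | ~r)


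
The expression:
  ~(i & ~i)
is always true.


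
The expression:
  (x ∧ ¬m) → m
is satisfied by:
  {m: True, x: False}
  {x: False, m: False}
  {x: True, m: True}


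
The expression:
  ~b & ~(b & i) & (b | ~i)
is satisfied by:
  {i: False, b: False}


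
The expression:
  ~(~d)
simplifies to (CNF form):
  d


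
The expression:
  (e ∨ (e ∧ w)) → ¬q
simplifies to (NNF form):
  ¬e ∨ ¬q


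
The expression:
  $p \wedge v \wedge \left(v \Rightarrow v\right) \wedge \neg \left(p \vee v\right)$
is never true.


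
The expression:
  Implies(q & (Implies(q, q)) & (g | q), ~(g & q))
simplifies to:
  ~g | ~q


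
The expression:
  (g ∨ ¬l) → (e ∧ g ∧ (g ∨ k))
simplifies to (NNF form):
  (e ∧ g) ∨ (l ∧ ¬g)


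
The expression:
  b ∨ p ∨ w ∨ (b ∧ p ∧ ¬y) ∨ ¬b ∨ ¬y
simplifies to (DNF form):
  True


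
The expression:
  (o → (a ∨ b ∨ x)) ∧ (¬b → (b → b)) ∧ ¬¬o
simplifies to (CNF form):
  o ∧ (a ∨ b ∨ x)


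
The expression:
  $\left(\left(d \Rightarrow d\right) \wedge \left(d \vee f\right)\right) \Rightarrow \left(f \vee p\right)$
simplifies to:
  $f \vee p \vee \neg d$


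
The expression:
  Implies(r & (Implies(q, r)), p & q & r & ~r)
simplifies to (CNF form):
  ~r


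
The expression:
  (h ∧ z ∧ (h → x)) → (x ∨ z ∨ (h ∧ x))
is always true.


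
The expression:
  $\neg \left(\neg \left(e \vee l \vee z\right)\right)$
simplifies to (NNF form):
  $e \vee l \vee z$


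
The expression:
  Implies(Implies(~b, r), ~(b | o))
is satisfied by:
  {o: False, b: False, r: False}
  {r: True, o: False, b: False}
  {o: True, r: False, b: False}


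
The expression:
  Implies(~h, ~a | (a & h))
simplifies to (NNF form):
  h | ~a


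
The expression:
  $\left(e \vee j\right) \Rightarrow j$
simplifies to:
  $j \vee \neg e$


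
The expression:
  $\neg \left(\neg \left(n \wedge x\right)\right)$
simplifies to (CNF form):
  $n \wedge x$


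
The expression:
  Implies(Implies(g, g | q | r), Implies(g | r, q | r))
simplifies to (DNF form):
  q | r | ~g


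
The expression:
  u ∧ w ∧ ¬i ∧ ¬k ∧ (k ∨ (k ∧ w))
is never true.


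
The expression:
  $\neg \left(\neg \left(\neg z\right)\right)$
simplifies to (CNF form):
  $\neg z$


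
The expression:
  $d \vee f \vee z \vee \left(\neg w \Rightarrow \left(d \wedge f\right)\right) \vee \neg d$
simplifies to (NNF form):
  $\text{True}$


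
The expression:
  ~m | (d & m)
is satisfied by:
  {d: True, m: False}
  {m: False, d: False}
  {m: True, d: True}


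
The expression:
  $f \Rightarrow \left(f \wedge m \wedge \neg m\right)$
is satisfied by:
  {f: False}


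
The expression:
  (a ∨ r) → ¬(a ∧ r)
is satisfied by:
  {a: False, r: False}
  {r: True, a: False}
  {a: True, r: False}


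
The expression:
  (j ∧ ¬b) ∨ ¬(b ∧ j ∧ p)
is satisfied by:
  {p: False, b: False, j: False}
  {j: True, p: False, b: False}
  {b: True, p: False, j: False}
  {j: True, b: True, p: False}
  {p: True, j: False, b: False}
  {j: True, p: True, b: False}
  {b: True, p: True, j: False}


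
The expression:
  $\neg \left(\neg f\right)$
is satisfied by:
  {f: True}


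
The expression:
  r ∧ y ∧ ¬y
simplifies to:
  False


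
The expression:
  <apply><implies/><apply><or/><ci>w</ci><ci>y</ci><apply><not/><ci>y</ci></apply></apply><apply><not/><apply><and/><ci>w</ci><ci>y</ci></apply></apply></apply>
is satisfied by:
  {w: False, y: False}
  {y: True, w: False}
  {w: True, y: False}


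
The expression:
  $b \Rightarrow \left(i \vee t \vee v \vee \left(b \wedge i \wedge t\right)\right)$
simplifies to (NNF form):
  $i \vee t \vee v \vee \neg b$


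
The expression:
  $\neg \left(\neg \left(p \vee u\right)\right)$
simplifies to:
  $p \vee u$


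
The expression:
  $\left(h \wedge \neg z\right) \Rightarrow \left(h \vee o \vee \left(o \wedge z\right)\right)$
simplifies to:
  $\text{True}$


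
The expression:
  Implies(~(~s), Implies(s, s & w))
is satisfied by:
  {w: True, s: False}
  {s: False, w: False}
  {s: True, w: True}


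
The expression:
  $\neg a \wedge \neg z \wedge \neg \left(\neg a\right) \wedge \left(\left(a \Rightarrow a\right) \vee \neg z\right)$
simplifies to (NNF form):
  $\text{False}$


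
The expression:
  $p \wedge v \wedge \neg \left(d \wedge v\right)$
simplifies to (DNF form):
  $p \wedge v \wedge \neg d$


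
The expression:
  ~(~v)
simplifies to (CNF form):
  v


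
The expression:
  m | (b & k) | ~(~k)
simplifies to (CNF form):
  k | m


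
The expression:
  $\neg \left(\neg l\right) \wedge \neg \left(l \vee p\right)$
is never true.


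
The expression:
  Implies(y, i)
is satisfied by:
  {i: True, y: False}
  {y: False, i: False}
  {y: True, i: True}


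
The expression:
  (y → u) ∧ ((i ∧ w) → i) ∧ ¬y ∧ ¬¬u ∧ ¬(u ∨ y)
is never true.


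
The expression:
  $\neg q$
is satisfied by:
  {q: False}


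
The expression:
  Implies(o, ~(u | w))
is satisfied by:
  {u: False, o: False, w: False}
  {w: True, u: False, o: False}
  {u: True, w: False, o: False}
  {w: True, u: True, o: False}
  {o: True, w: False, u: False}


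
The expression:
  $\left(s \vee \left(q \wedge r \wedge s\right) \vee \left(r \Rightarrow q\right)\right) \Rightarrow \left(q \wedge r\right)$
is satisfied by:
  {r: True, q: True, s: False}
  {r: True, s: False, q: False}
  {r: True, q: True, s: True}


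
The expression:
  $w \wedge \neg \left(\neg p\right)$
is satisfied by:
  {p: True, w: True}


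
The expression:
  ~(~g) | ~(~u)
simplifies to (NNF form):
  g | u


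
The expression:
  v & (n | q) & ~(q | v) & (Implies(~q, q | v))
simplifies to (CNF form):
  False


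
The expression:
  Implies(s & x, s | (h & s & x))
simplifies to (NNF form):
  True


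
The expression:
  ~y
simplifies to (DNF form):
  ~y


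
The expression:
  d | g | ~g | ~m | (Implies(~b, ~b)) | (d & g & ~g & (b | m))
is always true.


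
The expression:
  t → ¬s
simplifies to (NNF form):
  ¬s ∨ ¬t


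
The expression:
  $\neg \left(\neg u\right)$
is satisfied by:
  {u: True}


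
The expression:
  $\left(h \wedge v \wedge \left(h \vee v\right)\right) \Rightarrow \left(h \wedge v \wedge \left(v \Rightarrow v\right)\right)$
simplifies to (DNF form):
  $\text{True}$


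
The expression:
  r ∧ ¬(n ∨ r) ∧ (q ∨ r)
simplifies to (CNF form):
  False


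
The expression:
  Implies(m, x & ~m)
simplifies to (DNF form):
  ~m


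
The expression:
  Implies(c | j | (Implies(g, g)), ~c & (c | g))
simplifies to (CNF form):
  g & ~c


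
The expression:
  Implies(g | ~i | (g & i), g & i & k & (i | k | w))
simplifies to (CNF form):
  i & (k | ~g)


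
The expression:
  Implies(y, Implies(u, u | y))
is always true.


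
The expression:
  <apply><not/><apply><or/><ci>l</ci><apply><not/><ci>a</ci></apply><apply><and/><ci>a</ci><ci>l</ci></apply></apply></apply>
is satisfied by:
  {a: True, l: False}


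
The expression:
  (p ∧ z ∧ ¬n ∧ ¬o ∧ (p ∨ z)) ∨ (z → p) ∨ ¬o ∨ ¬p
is always true.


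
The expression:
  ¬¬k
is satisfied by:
  {k: True}


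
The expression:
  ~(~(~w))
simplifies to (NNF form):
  ~w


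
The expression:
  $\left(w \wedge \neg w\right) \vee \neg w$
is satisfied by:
  {w: False}


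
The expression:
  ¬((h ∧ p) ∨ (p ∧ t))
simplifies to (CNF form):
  (¬h ∨ ¬p) ∧ (¬p ∨ ¬t)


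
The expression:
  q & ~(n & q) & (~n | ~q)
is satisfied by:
  {q: True, n: False}


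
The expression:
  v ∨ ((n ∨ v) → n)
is always true.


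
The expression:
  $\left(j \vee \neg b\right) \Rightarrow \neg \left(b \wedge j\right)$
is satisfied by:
  {b: False, j: False}
  {j: True, b: False}
  {b: True, j: False}


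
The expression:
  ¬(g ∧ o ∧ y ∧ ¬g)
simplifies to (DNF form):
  True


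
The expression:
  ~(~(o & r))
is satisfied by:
  {r: True, o: True}


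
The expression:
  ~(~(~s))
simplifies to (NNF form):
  ~s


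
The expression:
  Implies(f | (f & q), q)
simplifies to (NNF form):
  q | ~f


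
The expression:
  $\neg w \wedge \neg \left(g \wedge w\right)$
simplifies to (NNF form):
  $\neg w$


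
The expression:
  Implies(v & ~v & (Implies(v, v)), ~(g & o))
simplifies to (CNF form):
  True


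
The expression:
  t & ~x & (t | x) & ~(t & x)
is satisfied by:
  {t: True, x: False}
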